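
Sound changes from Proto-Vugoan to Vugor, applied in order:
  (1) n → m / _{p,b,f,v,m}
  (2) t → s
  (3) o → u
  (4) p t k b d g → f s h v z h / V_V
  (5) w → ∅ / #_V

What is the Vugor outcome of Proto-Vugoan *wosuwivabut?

usuwivavus

Vugor: *wosuwivabut
  wosuwivabut (rule 1 does not apply)
  wosuwivabut → wosuwivabus   [unconditioned shift]
  wosuwivabus → wusuwivabus   [vowel merger]
  wusuwivabus → wusuwivavus   [intervocalic lenition]
  wusuwivavus → usuwivavus   [glide loss]
  giving Vugor usuwivavus.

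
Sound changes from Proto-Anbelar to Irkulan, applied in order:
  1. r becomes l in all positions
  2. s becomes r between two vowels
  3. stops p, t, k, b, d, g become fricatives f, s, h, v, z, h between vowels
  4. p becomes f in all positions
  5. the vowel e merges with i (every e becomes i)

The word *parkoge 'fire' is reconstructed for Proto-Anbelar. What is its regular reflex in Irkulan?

falkohi

Irkulan: start from *parkoge.
  rule 1 (unconditioned shift): parkoge → palkoge
  rule 2: no change — palkoge
  rule 3 (intervocalic lenition): palkoge → palkohe
  rule 4 (unconditioned shift): palkohe → falkohe
  rule 5 (vowel merger): falkohe → falkohi
  ⇒ Irkulan falkohi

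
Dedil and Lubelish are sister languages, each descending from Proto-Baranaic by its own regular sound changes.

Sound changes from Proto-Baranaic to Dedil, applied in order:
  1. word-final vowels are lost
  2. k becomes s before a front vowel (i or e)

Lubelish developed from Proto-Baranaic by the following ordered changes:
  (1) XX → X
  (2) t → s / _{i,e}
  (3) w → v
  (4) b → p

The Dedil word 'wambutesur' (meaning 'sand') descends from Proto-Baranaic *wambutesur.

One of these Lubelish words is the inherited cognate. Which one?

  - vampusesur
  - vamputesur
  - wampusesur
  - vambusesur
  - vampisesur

vampusesur

Lubelish: *wambutesur > wambusesur > vambusesur > vampusesur  (by palatalisation, unconditioned shift, unconditioned shift)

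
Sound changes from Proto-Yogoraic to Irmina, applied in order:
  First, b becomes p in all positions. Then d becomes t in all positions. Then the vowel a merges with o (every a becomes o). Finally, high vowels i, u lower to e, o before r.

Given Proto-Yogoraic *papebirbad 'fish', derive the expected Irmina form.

Irmina: *papebirbad
  papebirbad → papepirpad   [unconditioned shift]
  papepirpad → papepirpat   [unconditioned shift]
  papepirpat → popepirpot   [vowel merger]
  popepirpot → popeperpot   [pre-rhotic lowering]
  giving Irmina popeperpot.

popeperpot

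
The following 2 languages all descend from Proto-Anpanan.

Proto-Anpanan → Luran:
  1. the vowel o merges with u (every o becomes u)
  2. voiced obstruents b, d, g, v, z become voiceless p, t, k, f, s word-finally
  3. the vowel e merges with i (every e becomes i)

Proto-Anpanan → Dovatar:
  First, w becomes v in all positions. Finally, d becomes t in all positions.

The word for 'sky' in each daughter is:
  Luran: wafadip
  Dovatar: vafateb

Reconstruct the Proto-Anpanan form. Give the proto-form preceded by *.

Position 1: Luran has w, Dovatar has v. Luran preserves w here (none of its changes turn any other segment into w), so the proto-segment is *w.
Position 7: Luran has p, Dovatar has b. Dovatar preserves b here (none of its changes turn any other segment into b), so the proto-segment is *b.
Position 6: Luran has i, Dovatar has e. Dovatar preserves e here (none of its changes turn any other segment into e), so the proto-segment is *e.
Verify the candidate proto-form against each daughter:
Luran: start from *wafadeb.
  rule 1: no change — wafadeb
  rule 2 (final devoicing): wafadeb → wafadep
  rule 3 (vowel merger): wafadep → wafadip
  ⇒ Luran wafadip
Dovatar: *wafadeb
  wafadeb → vafadeb   [unconditioned shift]
  vafadeb → vafateb   [unconditioned shift]
  giving Dovatar vafateb.
*wafadeb is the unique common source.

*wafadeb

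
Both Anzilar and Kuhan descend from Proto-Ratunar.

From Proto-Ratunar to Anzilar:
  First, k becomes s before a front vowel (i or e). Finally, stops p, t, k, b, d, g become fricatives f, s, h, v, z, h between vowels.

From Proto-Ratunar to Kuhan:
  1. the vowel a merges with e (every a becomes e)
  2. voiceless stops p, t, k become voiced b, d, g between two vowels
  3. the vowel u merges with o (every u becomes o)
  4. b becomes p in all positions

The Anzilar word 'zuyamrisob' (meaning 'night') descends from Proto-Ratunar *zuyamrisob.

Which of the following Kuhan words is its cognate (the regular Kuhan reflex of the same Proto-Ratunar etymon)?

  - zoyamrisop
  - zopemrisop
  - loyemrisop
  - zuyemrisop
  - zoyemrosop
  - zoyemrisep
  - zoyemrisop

zoyemrisop

Kuhan: *zuyamrisob
  zuyamrisob → zuyemrisob   [vowel merger]
  zuyemrisob (rule 2 does not apply)
  zuyemrisob → zoyemrisob   [vowel merger]
  zoyemrisob → zoyemrisop   [unconditioned shift]
  giving Kuhan zoyemrisop.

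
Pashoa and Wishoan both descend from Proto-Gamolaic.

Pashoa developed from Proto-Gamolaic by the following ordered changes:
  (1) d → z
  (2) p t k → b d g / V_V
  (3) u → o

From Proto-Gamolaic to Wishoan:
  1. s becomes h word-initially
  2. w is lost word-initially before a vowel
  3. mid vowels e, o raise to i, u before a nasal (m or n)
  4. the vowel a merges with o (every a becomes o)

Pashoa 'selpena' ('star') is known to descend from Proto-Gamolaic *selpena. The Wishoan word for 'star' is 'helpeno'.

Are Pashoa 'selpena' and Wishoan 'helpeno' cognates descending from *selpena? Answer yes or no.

no

Derive the expected Wishoan reflex of *selpena:
Wishoan: *selpena
  selpena → helpena   [debuccalisation]
  helpena (rule 2 does not apply)
  helpena → helpina   [pre-nasal raising]
  helpina → helpino   [vowel merger]
  giving Wishoan helpino.
The regular Wishoan reflex would be 'helpino', but the attested form is 'helpeno'. The correspondence is irregular, so they are not cognates (the Wishoan form has a different source).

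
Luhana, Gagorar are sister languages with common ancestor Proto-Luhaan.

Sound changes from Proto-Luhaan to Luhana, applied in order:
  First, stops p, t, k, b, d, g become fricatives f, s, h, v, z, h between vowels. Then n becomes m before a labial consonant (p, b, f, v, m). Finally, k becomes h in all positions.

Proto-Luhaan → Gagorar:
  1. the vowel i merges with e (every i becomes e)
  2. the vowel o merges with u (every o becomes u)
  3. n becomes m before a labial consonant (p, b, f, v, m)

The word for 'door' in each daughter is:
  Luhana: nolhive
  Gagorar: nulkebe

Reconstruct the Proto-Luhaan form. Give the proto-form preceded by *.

*nolkibe

Position 2: Luhana has o, Gagorar has u. Luhana preserves o here (none of its changes turn any other segment into o), so the proto-segment is *o.
Position 4: Luhana has h, Gagorar has k. Gagorar preserves k here (none of its changes turn any other segment into k), so the proto-segment is *k.
Continuing position by position gives *nolkibe; check it forward:
Luhana: *nolkibe > nolkive > nolhive  (by intervocalic lenition, unconditioned shift)
Gagorar: start from *nolkibe.
  rule 1 (vowel merger): nolkibe → nolkebe
  rule 2 (vowel merger): nolkebe → nulkebe
  rule 3: no change — nulkebe
  ⇒ Gagorar nulkebe
*nolkibe is the unique common source.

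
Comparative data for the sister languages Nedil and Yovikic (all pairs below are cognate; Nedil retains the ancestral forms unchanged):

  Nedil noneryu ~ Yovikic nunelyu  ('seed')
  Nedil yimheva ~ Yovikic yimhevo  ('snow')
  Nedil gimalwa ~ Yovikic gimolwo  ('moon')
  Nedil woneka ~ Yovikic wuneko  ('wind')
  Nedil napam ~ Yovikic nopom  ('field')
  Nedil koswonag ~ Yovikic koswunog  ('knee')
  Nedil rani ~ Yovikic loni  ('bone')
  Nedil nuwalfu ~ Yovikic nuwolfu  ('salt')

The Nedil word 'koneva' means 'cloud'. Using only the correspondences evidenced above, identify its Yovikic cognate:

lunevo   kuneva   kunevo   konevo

noneryu ~ nunelyu, woneka ~ wuneko — Nedil o corresponds to Yovikic u after a consonant, before a nasal.
yimheva ~ yimhevo, gimalwa ~ gimolwo — Nedil a corresponds to Yovikic o word-finally.
Applying these to Nedil 'koneva':
  koneva → kuneva   (o→u after a consonant, before a nasal)
  kuneva → kunevo   (a→o word-finally)
So the Yovikic cognate is 'kunevo'.

kunevo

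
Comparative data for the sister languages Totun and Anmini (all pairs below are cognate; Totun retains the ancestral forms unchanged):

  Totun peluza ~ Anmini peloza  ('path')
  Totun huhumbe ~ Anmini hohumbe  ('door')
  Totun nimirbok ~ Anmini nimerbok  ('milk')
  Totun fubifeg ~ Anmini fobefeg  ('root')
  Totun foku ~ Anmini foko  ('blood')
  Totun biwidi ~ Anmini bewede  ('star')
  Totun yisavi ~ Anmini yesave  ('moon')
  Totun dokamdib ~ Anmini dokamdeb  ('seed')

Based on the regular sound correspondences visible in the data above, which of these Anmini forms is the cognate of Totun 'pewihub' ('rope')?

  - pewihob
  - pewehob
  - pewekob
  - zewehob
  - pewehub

pewehob

biwidi ~ bewede, yisavi ~ yesave — Totun i corresponds to Anmini e after a consonant, before a consonant other than r, m, n, p, b, f, v.
fubifeg ~ fobefeg — Totun u corresponds to Anmini o after a consonant, before a labial obstruent.
Applying these to Totun 'pewihub':
  pewihub → pewehub   (i→e after a consonant, before a consonant other than r, m, n, p, b, f, v)
  pewehub → pewehob   (u→o after a consonant, before a labial obstruent)
So the Anmini cognate is 'pewehob'.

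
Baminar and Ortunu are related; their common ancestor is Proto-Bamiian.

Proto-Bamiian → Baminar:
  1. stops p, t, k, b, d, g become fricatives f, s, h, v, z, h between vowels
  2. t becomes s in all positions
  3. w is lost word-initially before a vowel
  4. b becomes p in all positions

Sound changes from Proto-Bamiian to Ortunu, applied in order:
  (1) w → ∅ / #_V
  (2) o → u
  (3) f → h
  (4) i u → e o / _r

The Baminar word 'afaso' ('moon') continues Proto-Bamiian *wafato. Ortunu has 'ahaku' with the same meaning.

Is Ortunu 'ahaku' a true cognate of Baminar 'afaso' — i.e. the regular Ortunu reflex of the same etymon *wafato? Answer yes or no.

Derive the expected Ortunu reflex of *wafato:
Ortunu: *wafato
  wafato → afato   [glide loss]
  afato → afatu   [vowel merger]
  afatu → ahatu   [unconditioned shift]
  ahatu (rule 4 does not apply)
  giving Ortunu ahatu.
The regular Ortunu reflex would be 'ahatu', but the attested form is 'ahaku'. The correspondence is irregular, so they are not cognates (the Ortunu form has a different source).

no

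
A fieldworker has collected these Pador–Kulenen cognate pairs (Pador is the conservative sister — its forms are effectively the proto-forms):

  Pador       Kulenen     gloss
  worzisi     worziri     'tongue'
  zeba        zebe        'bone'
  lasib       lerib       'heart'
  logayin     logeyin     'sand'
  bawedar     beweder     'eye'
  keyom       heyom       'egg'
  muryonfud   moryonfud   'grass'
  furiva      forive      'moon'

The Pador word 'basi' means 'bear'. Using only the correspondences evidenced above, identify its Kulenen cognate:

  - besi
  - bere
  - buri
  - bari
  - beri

beri

lasib ~ lerib, logayin ~ logeyin — Pador a corresponds to Kulenen e after a consonant, before a consonant other than r, m, n, p, b, f, v.
worzisi ~ worziri, lasib ~ lerib — Pador s corresponds to Kulenen r between vowels (before a front vowel).
Applying these to Pador 'basi':
  basi → besi   (a→e after a consonant, before a consonant other than r, m, n, p, b, f, v)
  besi → beri   (s→r between vowels (before a front vowel))
So the Kulenen cognate is 'beri'.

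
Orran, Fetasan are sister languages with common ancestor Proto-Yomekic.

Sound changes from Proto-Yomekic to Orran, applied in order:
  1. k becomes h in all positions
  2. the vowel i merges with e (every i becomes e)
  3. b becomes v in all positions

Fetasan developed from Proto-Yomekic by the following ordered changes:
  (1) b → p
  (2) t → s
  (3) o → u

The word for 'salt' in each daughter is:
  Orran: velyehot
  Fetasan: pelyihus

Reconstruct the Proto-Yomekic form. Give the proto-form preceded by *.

Position 1: Orran has v, Fetasan has p. Taking the neighbouring segments as reconstructed: Orran v could go back to *b or *v; Fetasan p could go back to *p or *b — the one source consistent with every daughter is *b.
Position 5: Orran has e, Fetasan has i. Fetasan preserves i here (none of its changes turn any other segment into i), so the proto-segment is *i.
Verify the candidate proto-form against each daughter:
Orran: start from *belyihot.
  rule 1: no change — belyihot
  rule 2 (vowel merger): belyihot → belyehot
  rule 3 (unconditioned shift): belyehot → velyehot
  ⇒ Orran velyehot
Fetasan: start from *belyihot.
  rule 1 (unconditioned shift): belyihot → pelyihot
  rule 2 (unconditioned shift): pelyihot → pelyihos
  rule 3 (vowel merger): pelyihos → pelyihus
  ⇒ Fetasan pelyihus
Only *belyihot yields all of Orran velyehot, Fetasan pelyihus.

*belyihot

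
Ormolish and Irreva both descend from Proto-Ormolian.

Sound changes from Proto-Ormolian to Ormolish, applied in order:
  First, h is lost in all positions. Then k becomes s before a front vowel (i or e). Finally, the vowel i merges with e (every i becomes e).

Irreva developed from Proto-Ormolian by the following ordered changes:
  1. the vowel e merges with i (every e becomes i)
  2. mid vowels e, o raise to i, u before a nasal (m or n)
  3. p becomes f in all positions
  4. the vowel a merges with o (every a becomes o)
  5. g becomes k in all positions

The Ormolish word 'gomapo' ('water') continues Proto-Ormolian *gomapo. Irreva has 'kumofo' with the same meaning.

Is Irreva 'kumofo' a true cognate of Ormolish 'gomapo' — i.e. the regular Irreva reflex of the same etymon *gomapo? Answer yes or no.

Derive the expected Irreva reflex of *gomapo:
Irreva: start from *gomapo.
  rule 1: no change — gomapo
  rule 2 (pre-nasal raising): gomapo → gumapo
  rule 3 (unconditioned shift): gumapo → gumafo
  rule 4 (vowel merger): gumafo → gumofo
  rule 5 (unconditioned shift): gumofo → kumofo
  ⇒ Irreva kumofo
Irreva 'kumofo' matches the regular reflex exactly, so the pair is cognate.

yes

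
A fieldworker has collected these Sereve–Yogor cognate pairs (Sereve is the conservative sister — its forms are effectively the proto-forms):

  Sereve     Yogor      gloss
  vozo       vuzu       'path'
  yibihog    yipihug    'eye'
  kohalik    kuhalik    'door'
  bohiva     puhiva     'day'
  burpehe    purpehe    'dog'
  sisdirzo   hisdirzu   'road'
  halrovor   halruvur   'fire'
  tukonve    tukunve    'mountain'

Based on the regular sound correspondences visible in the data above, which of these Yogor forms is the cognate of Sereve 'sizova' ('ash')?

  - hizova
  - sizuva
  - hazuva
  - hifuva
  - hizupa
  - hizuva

hizuva

sisdirzo ~ hisdirzu — Sereve s corresponds to Yogor h word-initially before a front vowel.
halrovor ~ halruvur — Sereve o corresponds to Yogor u after a consonant, before a labial obstruent.
Applying these to Sereve 'sizova':
  sizova → hizova   (s→h word-initially before a front vowel)
  hizova → hizuva   (o→u after a consonant, before a labial obstruent)
So the Yogor cognate is 'hizuva'.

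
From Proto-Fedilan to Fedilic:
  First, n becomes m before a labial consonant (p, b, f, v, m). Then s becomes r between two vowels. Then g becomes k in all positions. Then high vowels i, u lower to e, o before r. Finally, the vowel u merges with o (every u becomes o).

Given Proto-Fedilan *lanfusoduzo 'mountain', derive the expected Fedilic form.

Fedilic: *lanfusoduzo > lamfusoduzo > lamfuroduzo > lamforoduzo > lamforodozo  (by nasal place assimilation, rhotacism, pre-rhotic lowering, vowel merger)

lamforodozo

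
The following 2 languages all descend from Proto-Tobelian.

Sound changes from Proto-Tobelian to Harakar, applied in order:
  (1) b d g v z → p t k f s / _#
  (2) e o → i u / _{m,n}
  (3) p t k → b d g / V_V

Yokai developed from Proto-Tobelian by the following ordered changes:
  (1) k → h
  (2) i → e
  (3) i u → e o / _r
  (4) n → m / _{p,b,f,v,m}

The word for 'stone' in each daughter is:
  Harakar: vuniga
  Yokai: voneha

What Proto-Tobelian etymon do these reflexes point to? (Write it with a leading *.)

*vonika

Position 2: Harakar has u, Yokai has o. Taking the neighbouring segments as reconstructed: Harakar u could go back to *o or *u; Yokai o can only go back to *o — the one source consistent with every daughter is *o.
Position 5: Harakar has g, Yokai has h. Taking the neighbouring segments as reconstructed: Harakar g could go back to *k or *g; Yokai h could go back to *k or *h — the one source consistent with every daughter is *k.
Continuing position by position gives *vonika; check it forward:
Harakar: start from *vonika.
  rule 1: no change — vonika
  rule 2 (pre-nasal raising): vonika → vunika
  rule 3 (intervocalic voicing): vunika → vuniga
  ⇒ Harakar vuniga
Yokai: *vonika > voniha > voneha  (by unconditioned shift, vowel merger)
*vonika is the unique common source.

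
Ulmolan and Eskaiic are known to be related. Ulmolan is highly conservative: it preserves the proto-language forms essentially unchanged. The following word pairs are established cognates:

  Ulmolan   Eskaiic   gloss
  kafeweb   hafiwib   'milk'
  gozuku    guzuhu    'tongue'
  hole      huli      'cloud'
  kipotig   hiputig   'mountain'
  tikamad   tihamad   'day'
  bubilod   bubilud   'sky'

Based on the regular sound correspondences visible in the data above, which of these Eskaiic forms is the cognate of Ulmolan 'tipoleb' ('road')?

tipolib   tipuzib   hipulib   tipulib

tipulib

gozuku ~ guzuhu, hole ~ huli — Ulmolan o corresponds to Eskaiic u after a consonant, before a consonant other than r, m, n, p, b, f, v.
kafeweb ~ hafiwib — Ulmolan e corresponds to Eskaiic i after a consonant, before a labial obstruent.
Applying these to Ulmolan 'tipoleb':
  tipoleb → tipuleb   (o→u after a consonant, before a consonant other than r, m, n, p, b, f, v)
  tipuleb → tipulib   (e→i after a consonant, before a labial obstruent)
So the Eskaiic cognate is 'tipulib'.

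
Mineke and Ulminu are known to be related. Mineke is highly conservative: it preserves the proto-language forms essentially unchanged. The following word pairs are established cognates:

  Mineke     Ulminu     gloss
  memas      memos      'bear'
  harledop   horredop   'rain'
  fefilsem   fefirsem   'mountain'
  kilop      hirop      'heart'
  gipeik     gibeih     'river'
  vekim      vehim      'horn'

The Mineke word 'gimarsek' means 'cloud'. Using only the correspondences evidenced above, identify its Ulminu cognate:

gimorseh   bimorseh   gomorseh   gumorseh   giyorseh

harledop ~ horredop — Mineke a corresponds to Ulminu o after a consonant, before r.
gipeik ~ gibeih — Mineke k corresponds to Ulminu h word-finally.
Applying these to Mineke 'gimarsek':
  gimarsek → gimorsek   (a→o after a consonant, before r)
  gimorsek → gimorseh   (k→h word-finally)
So the Ulminu cognate is 'gimorseh'.

gimorseh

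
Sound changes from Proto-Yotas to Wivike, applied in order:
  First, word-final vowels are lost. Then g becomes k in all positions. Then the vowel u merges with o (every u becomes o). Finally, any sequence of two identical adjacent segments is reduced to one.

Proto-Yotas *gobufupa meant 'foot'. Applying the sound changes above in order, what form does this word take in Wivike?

kobofop

Wivike: *gobufupa > gobufup > kobufup > kobofop  (by apocope, unconditioned shift, vowel merger)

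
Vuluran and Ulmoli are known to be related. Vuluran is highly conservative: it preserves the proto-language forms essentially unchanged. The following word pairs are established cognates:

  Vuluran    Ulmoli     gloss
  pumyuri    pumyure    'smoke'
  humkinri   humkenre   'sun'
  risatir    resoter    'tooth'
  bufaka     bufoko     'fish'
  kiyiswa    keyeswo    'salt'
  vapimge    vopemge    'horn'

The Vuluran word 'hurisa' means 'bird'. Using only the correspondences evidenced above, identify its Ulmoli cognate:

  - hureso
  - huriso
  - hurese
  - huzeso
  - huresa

risatir ~ resoter, kiyiswa ~ keyeswo — Vuluran i corresponds to Ulmoli e after a consonant, before a consonant other than r, m, n, p, b, f, v.
bufaka ~ bufoko, kiyiswa ~ keyeswo — Vuluran a corresponds to Ulmoli o word-finally.
Applying these to Vuluran 'hurisa':
  hurisa → huresa   (i→e after a consonant, before a consonant other than r, m, n, p, b, f, v)
  huresa → hureso   (a→o word-finally)
So the Ulmoli cognate is 'hureso'.

hureso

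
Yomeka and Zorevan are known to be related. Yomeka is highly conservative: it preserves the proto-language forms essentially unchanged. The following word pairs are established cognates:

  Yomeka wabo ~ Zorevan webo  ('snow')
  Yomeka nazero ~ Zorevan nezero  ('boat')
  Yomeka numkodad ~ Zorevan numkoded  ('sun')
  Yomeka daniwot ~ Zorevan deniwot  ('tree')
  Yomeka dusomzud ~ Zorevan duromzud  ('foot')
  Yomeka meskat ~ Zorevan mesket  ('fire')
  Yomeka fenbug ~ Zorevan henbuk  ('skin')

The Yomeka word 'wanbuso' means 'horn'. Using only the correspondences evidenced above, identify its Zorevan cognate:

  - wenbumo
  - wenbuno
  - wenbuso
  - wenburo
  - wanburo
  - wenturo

wenburo

daniwot ~ deniwot — Yomeka a corresponds to Zorevan e after a consonant, before a nasal.
dusomzud ~ duromzud — Yomeka s corresponds to Zorevan r between vowels (before a back vowel).
Applying these to Yomeka 'wanbuso':
  wanbuso → wenbuso   (a→e after a consonant, before a nasal)
  wenbuso → wenburo   (s→r between vowels (before a back vowel))
So the Zorevan cognate is 'wenburo'.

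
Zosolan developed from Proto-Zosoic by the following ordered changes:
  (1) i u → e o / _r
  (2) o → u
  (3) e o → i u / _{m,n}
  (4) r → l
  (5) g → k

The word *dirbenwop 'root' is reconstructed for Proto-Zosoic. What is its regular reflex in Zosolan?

Zosolan: *dirbenwop > derbenwop > derbenwup > derbinwup > delbinwup  (by pre-rhotic lowering, vowel merger, pre-nasal raising, unconditioned shift)

delbinwup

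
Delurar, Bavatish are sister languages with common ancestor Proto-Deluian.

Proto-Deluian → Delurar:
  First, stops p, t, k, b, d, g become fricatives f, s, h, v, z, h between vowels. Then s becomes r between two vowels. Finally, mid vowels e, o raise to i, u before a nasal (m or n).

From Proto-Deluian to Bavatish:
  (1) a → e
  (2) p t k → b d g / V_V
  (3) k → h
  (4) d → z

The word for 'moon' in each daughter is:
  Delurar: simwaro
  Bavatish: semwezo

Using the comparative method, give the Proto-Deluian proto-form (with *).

*semwato

Position 2: Delurar has i, Bavatish has e. Taking the neighbouring segments as reconstructed: Delurar i could go back to *e or *i; Bavatish e could go back to *a or *e — the one source consistent with every daughter is *e.
Position 5: Delurar has a, Bavatish has e. Delurar preserves a here (none of its changes turn any other segment into a), so the proto-segment is *a.
This points to *semwato. Verify forward in each daughter:
Delurar: *semwato > semwaso > semwaro > simwaro  (by intervocalic lenition, rhotacism, pre-nasal raising)
Bavatish: *semwato
  semwato → semweto   [vowel merger]
  semweto → semwedo   [intervocalic voicing]
  semwedo (rule 3 does not apply)
  semwedo → semwezo   [unconditioned shift]
  giving Bavatish semwezo.
No other proto-form is consistent with every reflex, so the reconstruction is *semwato.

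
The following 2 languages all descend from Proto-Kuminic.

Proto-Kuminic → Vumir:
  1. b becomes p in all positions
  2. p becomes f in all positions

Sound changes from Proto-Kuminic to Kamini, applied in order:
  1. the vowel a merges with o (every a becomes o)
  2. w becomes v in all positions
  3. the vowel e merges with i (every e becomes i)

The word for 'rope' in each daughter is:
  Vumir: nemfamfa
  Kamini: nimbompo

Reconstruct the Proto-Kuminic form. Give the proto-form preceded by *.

*nembampa

Position 8: Vumir has a, Kamini has o. Vumir preserves a here (none of its changes turn any other segment into a), so the proto-segment is *a.
Position 4: Vumir has f, Kamini has b. Kamini preserves b here (none of its changes turn any other segment into b), so the proto-segment is *b.
Position 5: Vumir has a, Kamini has o. Vumir preserves a here (none of its changes turn any other segment into a), so the proto-segment is *a.
Verify the candidate proto-form against each daughter:
Vumir: *nembampa
  nembampa → nempampa   [unconditioned shift]
  nempampa → nemfamfa   [unconditioned shift]
  giving Vumir nemfamfa.
Kamini: *nembampa > nembompo > nimbompo  (by vowel merger, vowel merger)
*nembampa is the unique common source.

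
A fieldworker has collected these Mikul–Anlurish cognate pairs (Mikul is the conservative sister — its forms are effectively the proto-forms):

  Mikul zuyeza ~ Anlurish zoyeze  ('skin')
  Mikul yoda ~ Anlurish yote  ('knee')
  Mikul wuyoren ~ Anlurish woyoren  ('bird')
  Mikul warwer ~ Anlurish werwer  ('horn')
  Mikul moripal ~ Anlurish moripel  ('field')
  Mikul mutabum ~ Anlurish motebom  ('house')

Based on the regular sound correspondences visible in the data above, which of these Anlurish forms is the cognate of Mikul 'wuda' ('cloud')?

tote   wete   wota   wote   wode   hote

zuyeza ~ zoyeze, wuyoren ~ woyoren — Mikul u corresponds to Anlurish o after a consonant, before a consonant other than r, m, n, p, b, f, v.
yoda ~ yote — Mikul d corresponds to Anlurish t between vowels (before a back vowel).
zuyeza ~ zoyeze, yoda ~ yote — Mikul a corresponds to Anlurish e word-finally.
Applying these to Mikul 'wuda':
  wuda → woda   (u→o after a consonant, before a consonant other than r, m, n, p, b, f, v)
  woda → wota   (d→t between vowels (before a back vowel))
  wota → wote   (a→e word-finally)
So the Anlurish cognate is 'wote'.

wote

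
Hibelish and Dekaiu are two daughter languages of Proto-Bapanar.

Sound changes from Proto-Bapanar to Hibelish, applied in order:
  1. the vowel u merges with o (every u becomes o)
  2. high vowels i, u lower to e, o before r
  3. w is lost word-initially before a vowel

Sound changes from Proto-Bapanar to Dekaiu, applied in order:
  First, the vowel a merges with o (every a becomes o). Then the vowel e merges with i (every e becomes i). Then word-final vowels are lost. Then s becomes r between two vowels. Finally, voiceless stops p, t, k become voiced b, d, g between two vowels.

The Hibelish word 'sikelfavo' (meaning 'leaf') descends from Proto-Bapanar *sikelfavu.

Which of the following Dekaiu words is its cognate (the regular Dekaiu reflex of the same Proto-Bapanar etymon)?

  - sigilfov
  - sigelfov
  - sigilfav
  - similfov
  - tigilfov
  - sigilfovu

sigilfov

Dekaiu: start from *sikelfavu.
  rule 1 (vowel merger): sikelfavu → sikelfovu
  rule 2 (vowel merger): sikelfovu → sikilfovu
  rule 3 (apocope): sikilfovu → sikilfov
  rule 4: no change — sikilfov
  rule 5 (intervocalic voicing): sikilfov → sigilfov
  ⇒ Dekaiu sigilfov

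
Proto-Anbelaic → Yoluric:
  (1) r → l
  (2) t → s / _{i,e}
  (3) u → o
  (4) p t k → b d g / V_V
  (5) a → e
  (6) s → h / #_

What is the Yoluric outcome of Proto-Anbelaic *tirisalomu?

hiliselomo

Yoluric: start from *tirisalomu.
  rule 1 (unconditioned shift): tirisalomu → tilisalomu
  rule 2 (palatalisation): tilisalomu → silisalomu
  rule 3 (vowel merger): silisalomu → silisalomo
  rule 4: no change — silisalomo
  rule 5 (vowel merger): silisalomo → siliselomo
  rule 6 (debuccalisation): siliselomo → hiliselomo
  ⇒ Yoluric hiliselomo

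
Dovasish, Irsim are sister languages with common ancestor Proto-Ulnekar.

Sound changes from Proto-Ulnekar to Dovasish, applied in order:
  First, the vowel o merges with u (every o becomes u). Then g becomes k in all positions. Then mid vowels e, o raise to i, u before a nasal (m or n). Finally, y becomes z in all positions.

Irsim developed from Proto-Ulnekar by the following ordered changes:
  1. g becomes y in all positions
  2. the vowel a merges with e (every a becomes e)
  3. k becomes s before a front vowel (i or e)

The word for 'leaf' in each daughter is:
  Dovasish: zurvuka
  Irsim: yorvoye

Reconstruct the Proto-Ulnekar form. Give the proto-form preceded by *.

*yorvoga

Position 7: Dovasish has a, Irsim has e. Dovasish preserves a here (none of its changes turn any other segment into a), so the proto-segment is *a.
Position 1: Dovasish has z, Irsim has y. Taking the neighbouring segments as reconstructed: Dovasish z could go back to *z or *y; Irsim y could go back to *g or *y — the one source consistent with every daughter is *y.
Position 5: Dovasish has u, Irsim has o. Irsim preserves o here (none of its changes turn any other segment into o), so the proto-segment is *o.
Continuing position by position gives *yorvoga; check it forward:
Dovasish: *yorvoga
  yorvoga → yurvuga   [vowel merger]
  yurvuga → yurvuka   [unconditioned shift]
  yurvuka (rule 3 does not apply)
  yurvuka → zurvuka   [unconditioned shift]
  giving Dovasish zurvuka.
Irsim: *yorvoga > yorvoya > yorvoye  (by unconditioned shift, vowel merger)
*yorvoga is the unique common source.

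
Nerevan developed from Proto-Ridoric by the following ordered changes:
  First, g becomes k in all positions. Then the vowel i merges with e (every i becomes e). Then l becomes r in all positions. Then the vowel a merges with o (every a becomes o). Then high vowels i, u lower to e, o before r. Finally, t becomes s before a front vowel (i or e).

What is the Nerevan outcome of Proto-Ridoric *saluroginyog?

sororokenyok

Nerevan: *saluroginyog
  saluroginyog → salurokinyok   [unconditioned shift]
  salurokinyok → salurokenyok   [vowel merger]
  salurokenyok → sarurokenyok   [unconditioned shift]
  sarurokenyok → sorurokenyok   [vowel merger]
  sorurokenyok → sororokenyok   [pre-rhotic lowering]
  sororokenyok (rule 6 does not apply)
  giving Nerevan sororokenyok.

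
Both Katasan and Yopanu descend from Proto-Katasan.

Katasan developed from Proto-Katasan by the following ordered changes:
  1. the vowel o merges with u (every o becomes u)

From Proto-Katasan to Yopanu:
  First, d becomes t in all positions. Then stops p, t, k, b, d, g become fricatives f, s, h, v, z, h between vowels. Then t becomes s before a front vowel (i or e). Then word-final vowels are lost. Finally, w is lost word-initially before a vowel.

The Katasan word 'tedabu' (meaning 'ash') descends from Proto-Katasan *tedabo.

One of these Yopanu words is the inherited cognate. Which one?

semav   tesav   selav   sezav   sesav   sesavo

sesav

Yopanu: start from *tedabo.
  rule 1 (unconditioned shift): tedabo → tetabo
  rule 2 (intervocalic lenition): tetabo → tesavo
  rule 3 (palatalisation): tesavo → sesavo
  rule 4 (apocope): sesavo → sesav
  rule 5: no change — sesav
  ⇒ Yopanu sesav
Among the options, 'sesav' alone shows every Yopanu change applied in order.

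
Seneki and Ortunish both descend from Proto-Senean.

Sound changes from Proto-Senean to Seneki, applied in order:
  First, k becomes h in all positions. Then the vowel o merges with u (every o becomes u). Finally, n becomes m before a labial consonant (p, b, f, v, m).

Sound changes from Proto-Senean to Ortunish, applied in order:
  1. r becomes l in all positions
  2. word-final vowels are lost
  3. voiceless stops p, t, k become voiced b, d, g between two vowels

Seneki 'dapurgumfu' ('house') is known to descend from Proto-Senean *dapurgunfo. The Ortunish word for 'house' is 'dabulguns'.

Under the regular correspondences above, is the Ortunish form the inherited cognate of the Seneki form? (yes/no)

no

Derive the expected Ortunish reflex of *dapurgunfo:
Ortunish: *dapurgunfo > dapulgunfo > dapulgunf > dabulgunf  (by unconditioned shift, apocope, intervocalic voicing)
The regular Ortunish reflex would be 'dabulgunf', but the attested form is 'dabulguns'. The correspondence is irregular, so they are not cognates (the Ortunish form has a different source).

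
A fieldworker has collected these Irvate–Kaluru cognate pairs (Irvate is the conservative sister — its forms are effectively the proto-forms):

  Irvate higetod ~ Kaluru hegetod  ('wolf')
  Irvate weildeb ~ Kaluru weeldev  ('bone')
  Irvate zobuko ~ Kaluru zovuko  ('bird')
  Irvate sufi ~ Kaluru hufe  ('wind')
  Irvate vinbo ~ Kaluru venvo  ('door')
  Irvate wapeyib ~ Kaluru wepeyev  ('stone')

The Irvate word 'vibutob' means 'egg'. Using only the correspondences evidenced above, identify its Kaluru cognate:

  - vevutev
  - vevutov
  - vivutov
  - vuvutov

vevutov

wapeyib ~ wepeyev — Irvate i corresponds to Kaluru e after a consonant, before a labial obstruent.
zobuko ~ zovuko — Irvate b corresponds to Kaluru v between vowels (before a back vowel).
weildeb ~ weeldev, wapeyib ~ wepeyev — Irvate b corresponds to Kaluru v word-finally.
Applying these to Irvate 'vibutob':
  vibutob → vebutob   (i→e after a consonant, before a labial obstruent)
  vebutob → vevutob   (b→v between vowels (before a back vowel))
  vevutob → vevutov   (b→v word-finally)
So the Kaluru cognate is 'vevutov'.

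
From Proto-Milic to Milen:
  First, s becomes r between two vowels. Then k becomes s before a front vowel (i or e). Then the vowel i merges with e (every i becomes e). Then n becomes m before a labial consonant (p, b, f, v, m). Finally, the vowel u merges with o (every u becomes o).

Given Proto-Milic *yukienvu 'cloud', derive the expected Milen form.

Milen: *yukienvu
  yukienvu (rule 1 does not apply)
  yukienvu → yusienvu   [palatalisation]
  yusienvu → yuseenvu   [vowel merger]
  yuseenvu → yuseemvu   [nasal place assimilation]
  yuseemvu → yoseemvo   [vowel merger]
  giving Milen yoseemvo.

yoseemvo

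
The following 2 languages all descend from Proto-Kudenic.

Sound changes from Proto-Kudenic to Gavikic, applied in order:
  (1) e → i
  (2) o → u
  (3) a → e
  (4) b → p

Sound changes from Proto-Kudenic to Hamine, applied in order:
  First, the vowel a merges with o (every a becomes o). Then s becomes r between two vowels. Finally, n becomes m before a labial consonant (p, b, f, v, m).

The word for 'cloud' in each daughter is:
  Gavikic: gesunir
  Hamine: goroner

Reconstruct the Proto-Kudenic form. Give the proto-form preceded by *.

*gasoner

Position 2: Gavikic has e, Hamine has o. In Gavikic, e can only continue *a, so the proto-segment is *a.
Position 4: Gavikic has u, Hamine has o. Taking the neighbouring segments as reconstructed: Gavikic u could go back to *o or *u; Hamine o could go back to *a or *o — the one source consistent with every daughter is *o.
Continuing position by position gives *gasoner; check it forward:
Gavikic: *gasoner
  gasoner → gasonir   [vowel merger]
  gasonir → gasunir   [vowel merger]
  gasunir → gesunir   [vowel merger]
  gesunir (rule 4 does not apply)
  giving Gavikic gesunir.
Hamine: *gasoner
  gasoner → gosoner   [vowel merger]
  gosoner → goroner   [rhotacism]
  goroner (rule 3 does not apply)
  giving Hamine goroner.
Only *gasoner yields all of Gavikic gesunir, Hamine goroner.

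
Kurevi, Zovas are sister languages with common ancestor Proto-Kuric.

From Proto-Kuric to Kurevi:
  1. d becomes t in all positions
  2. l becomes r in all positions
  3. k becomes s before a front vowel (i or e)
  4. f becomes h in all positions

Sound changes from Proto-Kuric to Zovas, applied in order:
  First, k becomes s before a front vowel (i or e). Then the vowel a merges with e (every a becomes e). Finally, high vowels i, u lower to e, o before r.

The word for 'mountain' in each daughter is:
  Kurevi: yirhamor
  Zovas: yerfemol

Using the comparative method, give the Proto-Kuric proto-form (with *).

Position 2: Kurevi has i, Zovas has e. Kurevi preserves i here (none of its changes turn any other segment into i), so the proto-segment is *i.
Position 4: Kurevi has h, Zovas has f. Zovas preserves f here (none of its changes turn any other segment into f), so the proto-segment is *f.
Position 8: Kurevi has r, Zovas has l. Zovas preserves l here (none of its changes turn any other segment into l), so the proto-segment is *l.
This points to *yirfamol. Verify forward in each daughter:
Kurevi: *yirfamol
  yirfamol (rule 1 does not apply)
  yirfamol → yirfamor   [unconditioned shift]
  yirfamor (rule 3 does not apply)
  yirfamor → yirhamor   [unconditioned shift]
  giving Kurevi yirhamor.
Zovas: start from *yirfamol.
  rule 1: no change — yirfamol
  rule 2 (vowel merger): yirfamol → yirfemol
  rule 3 (pre-rhotic lowering): yirfemol → yerfemol
  ⇒ Zovas yerfemol
No other proto-form is consistent with every reflex, so the reconstruction is *yirfamol.

*yirfamol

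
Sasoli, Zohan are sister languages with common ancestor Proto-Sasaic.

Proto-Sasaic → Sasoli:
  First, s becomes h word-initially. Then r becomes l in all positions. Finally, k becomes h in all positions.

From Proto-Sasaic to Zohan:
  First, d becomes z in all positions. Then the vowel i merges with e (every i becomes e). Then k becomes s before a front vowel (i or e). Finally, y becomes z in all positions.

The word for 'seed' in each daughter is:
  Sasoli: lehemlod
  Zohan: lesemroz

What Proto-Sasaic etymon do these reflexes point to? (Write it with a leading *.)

Position 8: Sasoli has d, Zohan has z. Sasoli preserves d here (none of its changes turn any other segment into d), so the proto-segment is *d.
Position 6: Sasoli has l, Zohan has r. Zohan preserves r here (none of its changes turn any other segment into r), so the proto-segment is *r.
Position 3: Sasoli has h, Zohan has s. Taking the neighbouring segments as reconstructed: Sasoli h could go back to *k or *h; Zohan s could go back to *k or *s — the one source consistent with every daughter is *k.
The remaining positions agree across the daughters. Check the candidate against every language:
Sasoli: start from *lekemrod.
  rule 1: no change — lekemrod
  rule 2 (unconditioned shift): lekemrod → lekemlod
  rule 3 (unconditioned shift): lekemlod → lehemlod
  ⇒ Sasoli lehemlod
Zohan: start from *lekemrod.
  rule 1 (unconditioned shift): lekemrod → lekemroz
  rule 2: no change — lekemroz
  rule 3 (palatalisation): lekemroz → lesemroz
  rule 4: no change — lesemroz
  ⇒ Zohan lesemroz
*lekemrod is the unique common source.

*lekemrod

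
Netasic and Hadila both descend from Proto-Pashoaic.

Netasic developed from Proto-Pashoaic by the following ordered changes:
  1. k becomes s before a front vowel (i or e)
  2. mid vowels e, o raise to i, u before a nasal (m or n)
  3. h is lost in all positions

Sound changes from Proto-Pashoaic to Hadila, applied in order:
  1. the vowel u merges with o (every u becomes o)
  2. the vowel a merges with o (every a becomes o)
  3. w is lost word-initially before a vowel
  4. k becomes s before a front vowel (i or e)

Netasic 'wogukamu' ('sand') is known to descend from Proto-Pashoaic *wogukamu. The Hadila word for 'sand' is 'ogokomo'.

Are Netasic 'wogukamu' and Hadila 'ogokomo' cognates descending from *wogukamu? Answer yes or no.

yes

Derive the expected Hadila reflex of *wogukamu:
Hadila: *wogukamu
  wogukamu → wogokamo   [vowel merger]
  wogokamo → wogokomo   [vowel merger]
  wogokomo → ogokomo   [glide loss]
  ogokomo (rule 4 does not apply)
  giving Hadila ogokomo.
Hadila 'ogokomo' matches the regular reflex exactly, so the pair is cognate.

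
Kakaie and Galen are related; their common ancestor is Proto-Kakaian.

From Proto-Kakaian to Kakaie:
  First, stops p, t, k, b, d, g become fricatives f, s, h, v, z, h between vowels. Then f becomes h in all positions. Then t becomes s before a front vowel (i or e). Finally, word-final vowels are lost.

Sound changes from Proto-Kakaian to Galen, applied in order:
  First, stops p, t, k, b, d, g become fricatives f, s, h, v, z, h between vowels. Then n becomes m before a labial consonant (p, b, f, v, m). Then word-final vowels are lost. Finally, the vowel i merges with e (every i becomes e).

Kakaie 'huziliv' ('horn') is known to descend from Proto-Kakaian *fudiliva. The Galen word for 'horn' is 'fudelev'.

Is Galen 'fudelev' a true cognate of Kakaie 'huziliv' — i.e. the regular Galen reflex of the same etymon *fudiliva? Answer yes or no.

no

Derive the expected Galen reflex of *fudiliva:
Galen: *fudiliva
  fudiliva → fuziliva   [intervocalic lenition]
  fuziliva (rule 2 does not apply)
  fuziliva → fuziliv   [apocope]
  fuziliv → fuzelev   [vowel merger]
  giving Galen fuzelev.
The regular Galen reflex would be 'fuzelev', but the attested form is 'fudelev'. The correspondence is irregular, so they are not cognates (the Galen form has a different source).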